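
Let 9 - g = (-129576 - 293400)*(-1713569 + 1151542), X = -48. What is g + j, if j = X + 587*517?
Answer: -237723628912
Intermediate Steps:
j = 303431 (j = -48 + 587*517 = -48 + 303479 = 303431)
g = -237723932343 (g = 9 - (-129576 - 293400)*(-1713569 + 1151542) = 9 - (-422976)*(-562027) = 9 - 1*237723932352 = 9 - 237723932352 = -237723932343)
g + j = -237723932343 + 303431 = -237723628912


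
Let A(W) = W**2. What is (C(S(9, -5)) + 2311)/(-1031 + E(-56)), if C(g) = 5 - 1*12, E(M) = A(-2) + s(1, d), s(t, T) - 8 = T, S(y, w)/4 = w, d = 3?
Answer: -288/127 ≈ -2.2677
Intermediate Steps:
S(y, w) = 4*w
s(t, T) = 8 + T
E(M) = 15 (E(M) = (-2)**2 + (8 + 3) = 4 + 11 = 15)
C(g) = -7 (C(g) = 5 - 12 = -7)
(C(S(9, -5)) + 2311)/(-1031 + E(-56)) = (-7 + 2311)/(-1031 + 15) = 2304/(-1016) = 2304*(-1/1016) = -288/127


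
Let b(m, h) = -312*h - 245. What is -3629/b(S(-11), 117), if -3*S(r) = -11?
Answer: 3629/36749 ≈ 0.098751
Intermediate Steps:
S(r) = 11/3 (S(r) = -⅓*(-11) = 11/3)
b(m, h) = -245 - 312*h
-3629/b(S(-11), 117) = -3629/(-245 - 312*117) = -3629/(-245 - 36504) = -3629/(-36749) = -3629*(-1/36749) = 3629/36749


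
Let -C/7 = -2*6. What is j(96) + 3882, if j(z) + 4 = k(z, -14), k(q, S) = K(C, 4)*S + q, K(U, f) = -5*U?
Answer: 9854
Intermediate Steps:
C = 84 (C = -(-14)*6 = -7*(-12) = 84)
k(q, S) = q - 420*S (k(q, S) = (-5*84)*S + q = -420*S + q = q - 420*S)
j(z) = 5876 + z (j(z) = -4 + (z - 420*(-14)) = -4 + (z + 5880) = -4 + (5880 + z) = 5876 + z)
j(96) + 3882 = (5876 + 96) + 3882 = 5972 + 3882 = 9854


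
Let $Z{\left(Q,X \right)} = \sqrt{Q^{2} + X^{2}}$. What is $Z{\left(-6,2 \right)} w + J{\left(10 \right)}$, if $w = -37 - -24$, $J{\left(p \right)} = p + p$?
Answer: $20 - 26 \sqrt{10} \approx -62.219$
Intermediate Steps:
$J{\left(p \right)} = 2 p$
$w = -13$ ($w = -37 + 24 = -13$)
$Z{\left(-6,2 \right)} w + J{\left(10 \right)} = \sqrt{\left(-6\right)^{2} + 2^{2}} \left(-13\right) + 2 \cdot 10 = \sqrt{36 + 4} \left(-13\right) + 20 = \sqrt{40} \left(-13\right) + 20 = 2 \sqrt{10} \left(-13\right) + 20 = - 26 \sqrt{10} + 20 = 20 - 26 \sqrt{10}$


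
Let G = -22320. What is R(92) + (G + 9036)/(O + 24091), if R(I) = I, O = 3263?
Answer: 417214/4559 ≈ 91.514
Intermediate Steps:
R(92) + (G + 9036)/(O + 24091) = 92 + (-22320 + 9036)/(3263 + 24091) = 92 - 13284/27354 = 92 - 13284*1/27354 = 92 - 2214/4559 = 417214/4559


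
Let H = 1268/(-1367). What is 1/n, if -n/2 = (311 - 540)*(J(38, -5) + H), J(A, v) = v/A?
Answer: -25973/12599351 ≈ -0.0020615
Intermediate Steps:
H = -1268/1367 (H = 1268*(-1/1367) = -1268/1367 ≈ -0.92758)
n = -12599351/25973 (n = -2*(311 - 540)*(-5/38 - 1268/1367) = -(-458)*(-5*1/38 - 1268/1367) = -(-458)*(-5/38 - 1268/1367) = -(-458)*(-55019)/51946 = -2*12599351/51946 = -12599351/25973 ≈ -485.09)
1/n = 1/(-12599351/25973) = -25973/12599351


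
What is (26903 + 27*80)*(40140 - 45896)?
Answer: -167286628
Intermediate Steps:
(26903 + 27*80)*(40140 - 45896) = (26903 + 2160)*(-5756) = 29063*(-5756) = -167286628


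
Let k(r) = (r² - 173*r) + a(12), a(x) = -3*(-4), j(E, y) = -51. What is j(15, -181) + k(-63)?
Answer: 14829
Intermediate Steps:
a(x) = 12
k(r) = 12 + r² - 173*r (k(r) = (r² - 173*r) + 12 = 12 + r² - 173*r)
j(15, -181) + k(-63) = -51 + (12 + (-63)² - 173*(-63)) = -51 + (12 + 3969 + 10899) = -51 + 14880 = 14829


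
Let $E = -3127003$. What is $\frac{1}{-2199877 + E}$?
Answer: $- \frac{1}{5326880} \approx -1.8773 \cdot 10^{-7}$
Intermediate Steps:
$\frac{1}{-2199877 + E} = \frac{1}{-2199877 - 3127003} = \frac{1}{-5326880} = - \frac{1}{5326880}$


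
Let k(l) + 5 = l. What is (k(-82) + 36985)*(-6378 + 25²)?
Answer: -212274194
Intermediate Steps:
k(l) = -5 + l
(k(-82) + 36985)*(-6378 + 25²) = ((-5 - 82) + 36985)*(-6378 + 25²) = (-87 + 36985)*(-6378 + 625) = 36898*(-5753) = -212274194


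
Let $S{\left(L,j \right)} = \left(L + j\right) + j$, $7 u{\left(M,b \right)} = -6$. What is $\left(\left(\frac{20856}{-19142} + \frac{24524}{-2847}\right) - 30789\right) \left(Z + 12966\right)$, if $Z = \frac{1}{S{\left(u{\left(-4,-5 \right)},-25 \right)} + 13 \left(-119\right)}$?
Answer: $- \frac{121708021703553208039}{304776004845} \approx -3.9934 \cdot 10^{8}$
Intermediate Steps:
$u{\left(M,b \right)} = - \frac{6}{7}$ ($u{\left(M,b \right)} = \frac{1}{7} \left(-6\right) = - \frac{6}{7}$)
$S{\left(L,j \right)} = L + 2 j$
$Z = - \frac{7}{11185}$ ($Z = \frac{1}{\left(- \frac{6}{7} + 2 \left(-25\right)\right) + 13 \left(-119\right)} = \frac{1}{\left(- \frac{6}{7} - 50\right) - 1547} = \frac{1}{- \frac{356}{7} - 1547} = \frac{1}{- \frac{11185}{7}} = - \frac{7}{11185} \approx -0.00062584$)
$\left(\left(\frac{20856}{-19142} + \frac{24524}{-2847}\right) - 30789\right) \left(Z + 12966\right) = \left(\left(\frac{20856}{-19142} + \frac{24524}{-2847}\right) - 30789\right) \left(- \frac{7}{11185} + 12966\right) = \left(\left(20856 \left(- \frac{1}{19142}\right) + 24524 \left(- \frac{1}{2847}\right)\right) - 30789\right) \frac{145024703}{11185} = \left(\left(- \frac{10428}{9571} - \frac{24524}{2847}\right) - 30789\right) \frac{145024703}{11185} = \left(- \frac{264407720}{27248637} - 30789\right) \frac{145024703}{11185} = \left(- \frac{839222692313}{27248637}\right) \frac{145024703}{11185} = - \frac{121708021703553208039}{304776004845}$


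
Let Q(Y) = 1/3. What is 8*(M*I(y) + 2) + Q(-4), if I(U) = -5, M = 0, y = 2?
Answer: 49/3 ≈ 16.333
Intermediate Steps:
Q(Y) = ⅓
8*(M*I(y) + 2) + Q(-4) = 8*(0*(-5) + 2) + ⅓ = 8*(0 + 2) + ⅓ = 8*2 + ⅓ = 16 + ⅓ = 49/3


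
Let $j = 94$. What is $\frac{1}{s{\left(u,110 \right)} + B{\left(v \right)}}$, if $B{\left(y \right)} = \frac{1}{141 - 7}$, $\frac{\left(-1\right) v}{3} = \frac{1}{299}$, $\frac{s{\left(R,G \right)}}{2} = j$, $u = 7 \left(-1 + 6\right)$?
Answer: $\frac{134}{25193} \approx 0.0053189$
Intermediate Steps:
$u = 35$ ($u = 7 \cdot 5 = 35$)
$s{\left(R,G \right)} = 188$ ($s{\left(R,G \right)} = 2 \cdot 94 = 188$)
$v = - \frac{3}{299} \approx -0.010033$
$B{\left(y \right)} = \frac{1}{134}$
$\frac{1}{s{\left(u,110 \right)} + B{\left(v \right)}} = \frac{1}{188 + \frac{1}{134}} = \frac{1}{\frac{25193}{134}} = \frac{134}{25193}$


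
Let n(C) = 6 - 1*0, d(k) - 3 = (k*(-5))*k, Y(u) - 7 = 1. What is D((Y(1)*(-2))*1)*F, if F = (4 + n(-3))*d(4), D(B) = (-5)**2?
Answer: -19250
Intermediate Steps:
Y(u) = 8 (Y(u) = 7 + 1 = 8)
d(k) = 3 - 5*k**2 (d(k) = 3 + (k*(-5))*k = 3 + (-5*k)*k = 3 - 5*k**2)
n(C) = 6 (n(C) = 6 + 0 = 6)
D(B) = 25
F = -770 (F = (4 + 6)*(3 - 5*4**2) = 10*(3 - 5*16) = 10*(3 - 80) = 10*(-77) = -770)
D((Y(1)*(-2))*1)*F = 25*(-770) = -19250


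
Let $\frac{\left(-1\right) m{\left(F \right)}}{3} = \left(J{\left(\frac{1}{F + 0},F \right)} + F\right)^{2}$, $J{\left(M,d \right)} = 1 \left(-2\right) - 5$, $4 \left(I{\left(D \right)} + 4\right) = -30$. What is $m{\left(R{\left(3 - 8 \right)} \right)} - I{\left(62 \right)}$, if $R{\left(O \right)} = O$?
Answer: $- \frac{841}{2} \approx -420.5$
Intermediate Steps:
$I{\left(D \right)} = - \frac{23}{2}$ ($I{\left(D \right)} = -4 + \frac{1}{4} \left(-30\right) = -4 - \frac{15}{2} = - \frac{23}{2}$)
$J{\left(M,d \right)} = -7$ ($J{\left(M,d \right)} = -2 - 5 = -7$)
$m{\left(F \right)} = - 3 \left(-7 + F\right)^{2}$
$m{\left(R{\left(3 - 8 \right)} \right)} - I{\left(62 \right)} = - 3 \left(-7 + \left(3 - 8\right)\right)^{2} - - \frac{23}{2} = - 3 \left(-7 + \left(3 - 8\right)\right)^{2} + \frac{23}{2} = - 3 \left(-7 - 5\right)^{2} + \frac{23}{2} = - 3 \left(-12\right)^{2} + \frac{23}{2} = \left(-3\right) 144 + \frac{23}{2} = -432 + \frac{23}{2} = - \frac{841}{2}$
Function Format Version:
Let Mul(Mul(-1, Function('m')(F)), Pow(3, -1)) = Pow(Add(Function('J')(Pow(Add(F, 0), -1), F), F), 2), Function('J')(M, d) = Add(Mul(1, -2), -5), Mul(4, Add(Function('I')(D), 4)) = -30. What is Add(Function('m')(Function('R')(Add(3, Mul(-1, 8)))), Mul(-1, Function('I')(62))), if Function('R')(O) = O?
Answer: Rational(-841, 2) ≈ -420.50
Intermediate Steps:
Function('I')(D) = Rational(-23, 2) (Function('I')(D) = Add(-4, Mul(Rational(1, 4), -30)) = Add(-4, Rational(-15, 2)) = Rational(-23, 2))
Function('J')(M, d) = -7 (Function('J')(M, d) = Add(-2, -5) = -7)
Function('m')(F) = Mul(-3, Pow(Add(-7, F), 2))
Add(Function('m')(Function('R')(Add(3, Mul(-1, 8)))), Mul(-1, Function('I')(62))) = Add(Mul(-3, Pow(Add(-7, Add(3, Mul(-1, 8))), 2)), Mul(-1, Rational(-23, 2))) = Add(Mul(-3, Pow(Add(-7, Add(3, -8)), 2)), Rational(23, 2)) = Add(Mul(-3, Pow(Add(-7, -5), 2)), Rational(23, 2)) = Add(Mul(-3, Pow(-12, 2)), Rational(23, 2)) = Add(Mul(-3, 144), Rational(23, 2)) = Add(-432, Rational(23, 2)) = Rational(-841, 2)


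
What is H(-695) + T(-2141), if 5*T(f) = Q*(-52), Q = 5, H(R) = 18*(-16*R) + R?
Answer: 199413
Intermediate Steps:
H(R) = -287*R (H(R) = -288*R + R = -287*R)
T(f) = -52 (T(f) = (5*(-52))/5 = (1/5)*(-260) = -52)
H(-695) + T(-2141) = -287*(-695) - 52 = 199465 - 52 = 199413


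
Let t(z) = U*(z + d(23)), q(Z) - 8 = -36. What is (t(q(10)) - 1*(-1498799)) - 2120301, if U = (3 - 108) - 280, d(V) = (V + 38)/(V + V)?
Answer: -28116697/46 ≈ -6.1123e+5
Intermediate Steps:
d(V) = (38 + V)/(2*V) (d(V) = (38 + V)/((2*V)) = (38 + V)*(1/(2*V)) = (38 + V)/(2*V))
q(Z) = -28 (q(Z) = 8 - 36 = -28)
U = -385 (U = -105 - 280 = -385)
t(z) = -23485/46 - 385*z (t(z) = -385*(z + (½)*(38 + 23)/23) = -385*(z + (½)*(1/23)*61) = -385*(z + 61/46) = -385*(61/46 + z) = -23485/46 - 385*z)
(t(q(10)) - 1*(-1498799)) - 2120301 = ((-23485/46 - 385*(-28)) - 1*(-1498799)) - 2120301 = ((-23485/46 + 10780) + 1498799) - 2120301 = (472395/46 + 1498799) - 2120301 = 69417149/46 - 2120301 = -28116697/46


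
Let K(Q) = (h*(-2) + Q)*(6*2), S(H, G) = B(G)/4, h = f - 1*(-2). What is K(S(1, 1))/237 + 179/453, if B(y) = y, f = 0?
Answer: 7346/35787 ≈ 0.20527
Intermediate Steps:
h = 2 (h = 0 - 1*(-2) = 0 + 2 = 2)
S(H, G) = G/4
K(Q) = -48 + 12*Q (K(Q) = (2*(-2) + Q)*(6*2) = (-4 + Q)*12 = -48 + 12*Q)
K(S(1, 1))/237 + 179/453 = (-48 + 12*((¼)*1))/237 + 179/453 = (-48 + 12*(¼))*(1/237) + 179*(1/453) = (-48 + 3)*(1/237) + 179/453 = -45*1/237 + 179/453 = -15/79 + 179/453 = 7346/35787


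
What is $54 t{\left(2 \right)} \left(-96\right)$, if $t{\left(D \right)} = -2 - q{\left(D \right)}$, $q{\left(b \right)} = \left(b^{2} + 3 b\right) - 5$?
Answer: $36288$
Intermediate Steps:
$q{\left(b \right)} = -5 + b^{2} + 3 b$
$t{\left(D \right)} = 3 - D^{2} - 3 D$ ($t{\left(D \right)} = -2 - \left(-5 + D^{2} + 3 D\right) = 3 - D^{2} - 3 D$)
$54 t{\left(2 \right)} \left(-96\right) = 54 \left(3 - 2^{2} - 6\right) \left(-96\right) = 54 \left(3 - 4 - 6\right) \left(-96\right) = 54 \left(-7\right) \left(-96\right) = \left(-378\right) \left(-96\right) = 36288$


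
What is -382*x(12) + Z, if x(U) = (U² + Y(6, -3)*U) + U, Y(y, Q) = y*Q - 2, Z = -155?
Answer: 31933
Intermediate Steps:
Y(y, Q) = -2 + Q*y (Y(y, Q) = Q*y - 2 = -2 + Q*y)
x(U) = U² - 19*U (x(U) = (U² + (-2 - 3*6)*U) + U = (U² + (-2 - 18)*U) + U = (U² - 20*U) + U = U² - 19*U)
-382*x(12) + Z = -4584*(-19 + 12) - 155 = -4584*(-7) - 155 = -382*(-84) - 155 = 32088 - 155 = 31933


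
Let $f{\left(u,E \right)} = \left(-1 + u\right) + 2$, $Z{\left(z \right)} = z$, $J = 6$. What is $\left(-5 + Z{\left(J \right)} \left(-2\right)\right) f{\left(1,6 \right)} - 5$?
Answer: $-39$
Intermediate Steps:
$f{\left(u,E \right)} = 1 + u$
$\left(-5 + Z{\left(J \right)} \left(-2\right)\right) f{\left(1,6 \right)} - 5 = \left(-5 + 6 \left(-2\right)\right) \left(1 + 1\right) - 5 = \left(-5 - 12\right) 2 - 5 = \left(-17\right) 2 - 5 = -34 - 5 = -39$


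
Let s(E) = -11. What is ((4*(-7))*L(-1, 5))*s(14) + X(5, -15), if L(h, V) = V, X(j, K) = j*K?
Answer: 1465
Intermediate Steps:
X(j, K) = K*j
((4*(-7))*L(-1, 5))*s(14) + X(5, -15) = ((4*(-7))*5)*(-11) - 15*5 = -28*5*(-11) - 75 = -140*(-11) - 75 = 1540 - 75 = 1465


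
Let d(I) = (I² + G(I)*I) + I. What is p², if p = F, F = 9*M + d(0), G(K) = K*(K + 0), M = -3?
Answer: 729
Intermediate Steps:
G(K) = K² (G(K) = K*K = K²)
d(I) = I + I² + I³ (d(I) = (I² + I²*I) + I = (I² + I³) + I = I + I² + I³)
F = -27 (F = 9*(-3) + 0*(1 + 0 + 0²) = -27 + 0*(1 + 0 + 0) = -27 + 0*1 = -27 + 0 = -27)
p = -27
p² = (-27)² = 729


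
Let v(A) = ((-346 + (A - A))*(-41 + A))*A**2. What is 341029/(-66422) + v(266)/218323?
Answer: -52278626245081/2071635758 ≈ -25235.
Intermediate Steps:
v(A) = A**2*(14186 - 346*A) (v(A) = ((-346 + 0)*(-41 + A))*A**2 = (-346*(-41 + A))*A**2 = (14186 - 346*A)*A**2 = A**2*(14186 - 346*A))
341029/(-66422) + v(266)/218323 = 341029/(-66422) + (346*266**2*(41 - 1*266))/218323 = 341029*(-1/66422) + (346*70756*(41 - 266))*(1/218323) = -341029/66422 + (346*70756*(-225))*(1/218323) = -341029/66422 - 5508354600*1/218323 = -341029/66422 - 786907800/31189 = -52278626245081/2071635758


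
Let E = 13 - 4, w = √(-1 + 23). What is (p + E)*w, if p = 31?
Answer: 40*√22 ≈ 187.62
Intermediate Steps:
w = √22 ≈ 4.6904
E = 9
(p + E)*w = (31 + 9)*√22 = 40*√22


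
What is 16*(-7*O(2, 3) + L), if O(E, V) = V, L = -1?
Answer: -352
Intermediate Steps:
16*(-7*O(2, 3) + L) = 16*(-7*3 - 1) = 16*(-21 - 1) = 16*(-22) = -352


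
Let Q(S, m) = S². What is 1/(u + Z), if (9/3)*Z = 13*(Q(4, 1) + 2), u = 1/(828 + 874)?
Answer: 1702/132757 ≈ 0.012820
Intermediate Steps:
u = 1/1702 ≈ 0.00058754
Z = 78 (Z = (13*(4² + 2))/3 = (13*(16 + 2))/3 = (13*18)/3 = (⅓)*234 = 78)
1/(u + Z) = 1/(1/1702 + 78) = 1/(132757/1702) = 1702/132757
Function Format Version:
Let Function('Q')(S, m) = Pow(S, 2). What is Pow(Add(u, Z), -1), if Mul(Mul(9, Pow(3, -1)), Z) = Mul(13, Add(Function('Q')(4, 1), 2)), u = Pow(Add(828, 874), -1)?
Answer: Rational(1702, 132757) ≈ 0.012820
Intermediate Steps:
u = Rational(1, 1702) (u = Pow(1702, -1) = Rational(1, 1702) ≈ 0.00058754)
Z = 78 (Z = Mul(Rational(1, 3), Mul(13, Add(Pow(4, 2), 2))) = Mul(Rational(1, 3), Mul(13, Add(16, 2))) = Mul(Rational(1, 3), Mul(13, 18)) = Mul(Rational(1, 3), 234) = 78)
Pow(Add(u, Z), -1) = Pow(Add(Rational(1, 1702), 78), -1) = Pow(Rational(132757, 1702), -1) = Rational(1702, 132757)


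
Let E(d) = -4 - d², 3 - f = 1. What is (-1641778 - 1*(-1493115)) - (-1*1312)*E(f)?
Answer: -159159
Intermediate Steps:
f = 2 (f = 3 - 1*1 = 3 - 1 = 2)
(-1641778 - 1*(-1493115)) - (-1*1312)*E(f) = (-1641778 - 1*(-1493115)) - (-1*1312)*(-4 - 1*2²) = (-1641778 + 1493115) - (-1312)*(-4 - 1*4) = -148663 - (-1312)*(-4 - 4) = -148663 - (-1312)*(-8) = -148663 - 1*10496 = -148663 - 10496 = -159159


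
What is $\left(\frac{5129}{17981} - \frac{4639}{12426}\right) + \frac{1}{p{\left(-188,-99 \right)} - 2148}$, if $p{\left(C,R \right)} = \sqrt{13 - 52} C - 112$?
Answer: $\frac{- 1850005070 \sqrt{39} + 22351138603 i}{446863812 \left(- 565 i + 47 \sqrt{39}\right)} \approx -0.088433 + 0.00018101 i$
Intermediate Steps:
$p{\left(C,R \right)} = -112 + i C \sqrt{39}$ ($p{\left(C,R \right)} = \sqrt{-39} C - 112 = i \sqrt{39} C - 112 = i C \sqrt{39} - 112 = -112 + i C \sqrt{39}$)
$\left(\frac{5129}{17981} - \frac{4639}{12426}\right) + \frac{1}{p{\left(-188,-99 \right)} - 2148} = \left(\frac{5129}{17981} - \frac{4639}{12426}\right) + \frac{1}{\left(-112 + i \left(-188\right) \sqrt{39}\right) - 2148} = \left(5129 \cdot \frac{1}{17981} - \frac{4639}{12426}\right) + \frac{1}{\left(-112 - 188 i \sqrt{39}\right) - 2148} = \left(\frac{5129}{17981} - \frac{4639}{12426}\right) + \frac{1}{-2260 - 188 i \sqrt{39}} = - \frac{19680905}{223431906} + \frac{1}{-2260 - 188 i \sqrt{39}}$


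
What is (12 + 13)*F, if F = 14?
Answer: 350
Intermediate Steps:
(12 + 13)*F = (12 + 13)*14 = 25*14 = 350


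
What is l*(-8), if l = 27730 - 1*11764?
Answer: -127728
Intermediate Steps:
l = 15966 (l = 27730 - 11764 = 15966)
l*(-8) = 15966*(-8) = -127728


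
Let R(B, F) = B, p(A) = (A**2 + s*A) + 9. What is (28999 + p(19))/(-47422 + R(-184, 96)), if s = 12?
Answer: -29597/47606 ≈ -0.62171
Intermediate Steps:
p(A) = 9 + A**2 + 12*A (p(A) = (A**2 + 12*A) + 9 = 9 + A**2 + 12*A)
(28999 + p(19))/(-47422 + R(-184, 96)) = (28999 + (9 + 19**2 + 12*19))/(-47422 - 184) = (28999 + (9 + 361 + 228))/(-47606) = (28999 + 598)*(-1/47606) = 29597*(-1/47606) = -29597/47606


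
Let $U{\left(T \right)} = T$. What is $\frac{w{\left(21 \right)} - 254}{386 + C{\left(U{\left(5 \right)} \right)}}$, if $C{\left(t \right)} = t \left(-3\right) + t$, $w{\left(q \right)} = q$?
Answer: $- \frac{233}{376} \approx -0.61968$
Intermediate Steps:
$C{\left(t \right)} = - 2 t$ ($C{\left(t \right)} = - 3 t + t = - 2 t$)
$\frac{w{\left(21 \right)} - 254}{386 + C{\left(U{\left(5 \right)} \right)}} = \frac{21 - 254}{386 - 10} = - \frac{233}{386 - 10} = - \frac{233}{376}$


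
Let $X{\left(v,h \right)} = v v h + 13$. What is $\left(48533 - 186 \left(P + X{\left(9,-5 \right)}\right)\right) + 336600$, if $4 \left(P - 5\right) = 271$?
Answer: $\frac{889027}{2} \approx 4.4451 \cdot 10^{5}$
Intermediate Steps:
$P = \frac{291}{4}$ ($P = 5 + \frac{1}{4} \cdot 271 = 5 + \frac{271}{4} = \frac{291}{4} \approx 72.75$)
$X{\left(v,h \right)} = 13 + h v^{2}$ ($X{\left(v,h \right)} = v^{2} h + 13 = h v^{2} + 13 = 13 + h v^{2}$)
$\left(48533 - 186 \left(P + X{\left(9,-5 \right)}\right)\right) + 336600 = \left(48533 - 186 \left(\frac{291}{4} + \left(13 - 5 \cdot 9^{2}\right)\right)\right) + 336600 = \left(48533 - 186 \left(\frac{291}{4} + \left(13 - 405\right)\right)\right) + 336600 = \left(48533 - 186 \left(\frac{291}{4} - 392\right)\right) + 336600 = \left(48533 - - \frac{118761}{2}\right) + 336600 = \left(48533 + \frac{118761}{2}\right) + 336600 = \frac{215827}{2} + 336600 = \frac{889027}{2}$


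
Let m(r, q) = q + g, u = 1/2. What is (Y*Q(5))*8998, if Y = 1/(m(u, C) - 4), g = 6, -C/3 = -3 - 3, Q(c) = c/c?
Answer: 4499/10 ≈ 449.90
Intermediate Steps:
Q(c) = 1
C = 18 (C = -3*(-3 - 3) = -3*(-6) = 18)
u = 1/2 ≈ 0.50000
m(r, q) = 6 + q (m(r, q) = q + 6 = 6 + q)
Y = 1/20 (Y = 1/((6 + 18) - 4) = 1/(24 - 4) = 1/20 ≈ 0.050000)
(Y*Q(5))*8998 = ((1/20)*1)*8998 = (1/20)*8998 = 4499/10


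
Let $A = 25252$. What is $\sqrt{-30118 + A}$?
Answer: $i \sqrt{4866} \approx 69.757 i$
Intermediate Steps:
$\sqrt{-30118 + A} = \sqrt{-30118 + 25252} = \sqrt{-4866} = i \sqrt{4866}$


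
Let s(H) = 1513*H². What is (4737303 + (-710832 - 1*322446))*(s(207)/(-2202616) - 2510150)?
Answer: -1575339322033324725/169432 ≈ -9.2978e+12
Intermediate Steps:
(4737303 + (-710832 - 1*322446))*(s(207)/(-2202616) - 2510150) = (4737303 + (-710832 - 1*322446))*((1513*207²)/(-2202616) - 2510150) = (4737303 + (-710832 - 322446))*((1513*42849)*(-1/2202616) - 2510150) = (4737303 - 1033278)*(64830537*(-1/2202616) - 2510150) = 3704025*(-64830537/2202616 - 2510150) = 3704025*(-5528961382937/2202616) = -1575339322033324725/169432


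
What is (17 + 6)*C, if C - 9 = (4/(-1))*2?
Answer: 23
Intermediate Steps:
C = 1 (C = 9 + (4/(-1))*2 = 9 + (4*(-1))*2 = 9 - 4*2 = 9 - 8 = 1)
(17 + 6)*C = (17 + 6)*1 = 23*1 = 23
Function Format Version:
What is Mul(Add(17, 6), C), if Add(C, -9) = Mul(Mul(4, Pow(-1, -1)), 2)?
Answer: 23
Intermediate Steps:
C = 1 (C = Add(9, Mul(Mul(4, Pow(-1, -1)), 2)) = Add(9, Mul(Mul(4, -1), 2)) = Add(9, Mul(-4, 2)) = Add(9, -8) = 1)
Mul(Add(17, 6), C) = Mul(Add(17, 6), 1) = Mul(23, 1) = 23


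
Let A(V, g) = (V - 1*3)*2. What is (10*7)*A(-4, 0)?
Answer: -980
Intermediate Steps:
A(V, g) = -6 + 2*V (A(V, g) = (V - 3)*2 = (-3 + V)*2 = -6 + 2*V)
(10*7)*A(-4, 0) = (10*7)*(-6 + 2*(-4)) = 70*(-6 - 8) = 70*(-14) = -980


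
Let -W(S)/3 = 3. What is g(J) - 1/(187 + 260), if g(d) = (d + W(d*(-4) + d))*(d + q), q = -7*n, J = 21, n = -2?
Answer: 187739/447 ≈ 420.00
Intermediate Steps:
W(S) = -9 (W(S) = -3*3 = -9)
q = 14 (q = -7*(-2) = 14)
g(d) = (-9 + d)*(14 + d) (g(d) = (d - 9)*(d + 14) = (-9 + d)*(14 + d))
g(J) - 1/(187 + 260) = (-126 + 21² + 5*21) - 1/(187 + 260) = (-126 + 441 + 105) - 1/447 = 420 - 1*1/447 = 420 - 1/447 = 187739/447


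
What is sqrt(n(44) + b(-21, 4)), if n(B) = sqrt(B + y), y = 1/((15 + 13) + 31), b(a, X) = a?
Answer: sqrt(-73101 + 413*sqrt(3127))/59 ≈ 3.7902*I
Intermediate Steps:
y = 1/59 (y = 1/(28 + 31) = 1/59 ≈ 0.016949)
n(B) = sqrt(1/59 + B) (n(B) = sqrt(B + 1/59) = sqrt(1/59 + B))
sqrt(n(44) + b(-21, 4)) = sqrt(sqrt(59 + 3481*44)/59 - 21) = sqrt(sqrt(59 + 153164)/59 - 21) = sqrt(sqrt(153223)/59 - 21) = sqrt((7*sqrt(3127))/59 - 21) = sqrt(7*sqrt(3127)/59 - 21) = sqrt(-21 + 7*sqrt(3127)/59)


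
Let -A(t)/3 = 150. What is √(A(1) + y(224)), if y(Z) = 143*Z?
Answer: √31582 ≈ 177.71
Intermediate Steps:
A(t) = -450 (A(t) = -3*150 = -450)
√(A(1) + y(224)) = √(-450 + 143*224) = √(-450 + 32032) = √31582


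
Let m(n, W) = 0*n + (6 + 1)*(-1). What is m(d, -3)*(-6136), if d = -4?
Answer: 42952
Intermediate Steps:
m(n, W) = -7 (m(n, W) = 0 + 7*(-1) = 0 - 7 = -7)
m(d, -3)*(-6136) = -7*(-6136) = 42952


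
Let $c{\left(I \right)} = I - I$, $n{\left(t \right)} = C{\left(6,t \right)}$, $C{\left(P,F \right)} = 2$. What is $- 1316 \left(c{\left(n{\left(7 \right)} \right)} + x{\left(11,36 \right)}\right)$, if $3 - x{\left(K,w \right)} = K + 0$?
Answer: $10528$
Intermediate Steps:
$n{\left(t \right)} = 2$
$x{\left(K,w \right)} = 3 - K$ ($x{\left(K,w \right)} = 3 - \left(K + 0\right) = 3 - K$)
$c{\left(I \right)} = 0$
$- 1316 \left(c{\left(n{\left(7 \right)} \right)} + x{\left(11,36 \right)}\right) = - 1316 \left(0 + \left(3 - 11\right)\right) = - 1316 \left(0 - 8\right) = \left(-1316\right) \left(-8\right) = 10528$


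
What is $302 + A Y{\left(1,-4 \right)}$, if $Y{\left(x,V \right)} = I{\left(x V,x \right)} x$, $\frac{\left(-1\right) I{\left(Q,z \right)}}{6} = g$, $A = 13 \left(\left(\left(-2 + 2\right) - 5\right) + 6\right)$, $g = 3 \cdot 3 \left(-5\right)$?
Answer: $3812$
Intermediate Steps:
$g = -45$ ($g = 9 \left(-5\right) = -45$)
$A = 13$ ($A = 13 \left(\left(0 - 5\right) + 6\right) = 13 \left(-5 + 6\right) = 13 \cdot 1 = 13$)
$I{\left(Q,z \right)} = 270$ ($I{\left(Q,z \right)} = \left(-6\right) \left(-45\right) = 270$)
$Y{\left(x,V \right)} = 270 x$
$302 + A Y{\left(1,-4 \right)} = 302 + 13 \cdot 270 \cdot 1 = 302 + 13 \cdot 270 = 302 + 3510 = 3812$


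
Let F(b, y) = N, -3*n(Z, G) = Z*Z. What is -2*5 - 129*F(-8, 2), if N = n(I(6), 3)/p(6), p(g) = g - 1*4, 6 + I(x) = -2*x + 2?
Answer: 5494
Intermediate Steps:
I(x) = -4 - 2*x (I(x) = -6 + (-2*x + 2) = -6 + (2 - 2*x) = -4 - 2*x)
p(g) = -4 + g (p(g) = g - 4 = -4 + g)
n(Z, G) = -Z**2/3 (n(Z, G) = -Z*Z/3 = -Z**2/3)
N = -128/3 (N = (-(-4 - 2*6)**2/3)/(-4 + 6) = -(-4 - 12)**2/3/2 = -1/3*(-16)**2*(1/2) = -1/3*256*(1/2) = -256/3*1/2 = -128/3 ≈ -42.667)
F(b, y) = -128/3
-2*5 - 129*F(-8, 2) = -2*5 - 129*(-128/3) = -10 + 5504 = 5494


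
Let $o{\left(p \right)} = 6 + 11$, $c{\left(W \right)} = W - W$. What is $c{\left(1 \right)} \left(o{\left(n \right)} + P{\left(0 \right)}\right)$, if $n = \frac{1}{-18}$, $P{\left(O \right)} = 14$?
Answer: $0$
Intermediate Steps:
$c{\left(W \right)} = 0$
$n = - \frac{1}{18} \approx -0.055556$
$o{\left(p \right)} = 17$
$c{\left(1 \right)} \left(o{\left(n \right)} + P{\left(0 \right)}\right) = 0 \left(17 + 14\right) = 0 \cdot 31 = 0$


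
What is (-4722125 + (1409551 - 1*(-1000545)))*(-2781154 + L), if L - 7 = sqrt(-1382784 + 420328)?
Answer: 6430092517263 - 4624058*I*sqrt(240614) ≈ 6.4301e+12 - 2.2682e+9*I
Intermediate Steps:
L = 7 + 2*I*sqrt(240614) (L = 7 + sqrt(-1382784 + 420328) = 7 + sqrt(-962456) = 7 + 2*I*sqrt(240614) ≈ 7.0 + 981.05*I)
(-4722125 + (1409551 - 1*(-1000545)))*(-2781154 + L) = (-4722125 + (1409551 - 1*(-1000545)))*(-2781154 + (7 + 2*I*sqrt(240614))) = (-4722125 + (1409551 + 1000545))*(-2781147 + 2*I*sqrt(240614)) = (-4722125 + 2410096)*(-2781147 + 2*I*sqrt(240614)) = -2312029*(-2781147 + 2*I*sqrt(240614)) = 6430092517263 - 4624058*I*sqrt(240614)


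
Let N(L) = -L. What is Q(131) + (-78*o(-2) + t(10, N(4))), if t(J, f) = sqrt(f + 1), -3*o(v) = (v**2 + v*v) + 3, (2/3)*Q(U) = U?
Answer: 965/2 + I*sqrt(3) ≈ 482.5 + 1.732*I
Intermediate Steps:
Q(U) = 3*U/2
o(v) = -1 - 2*v**2/3 (o(v) = -((v**2 + v*v) + 3)/3 = -((v**2 + v**2) + 3)/3 = -(2*v**2 + 3)/3 = -(3 + 2*v**2)/3 = -1 - 2*v**2/3)
t(J, f) = sqrt(1 + f)
Q(131) + (-78*o(-2) + t(10, N(4))) = (3/2)*131 + (-78*(-1 - 2/3*(-2)**2) + sqrt(1 - 1*4)) = 393/2 + (-78*(-1 - 2/3*4) + sqrt(1 - 4)) = 393/2 + (-78*(-1 - 8/3) + sqrt(-3)) = 393/2 + (-78*(-11/3) + I*sqrt(3)) = 393/2 + (286 + I*sqrt(3)) = 965/2 + I*sqrt(3)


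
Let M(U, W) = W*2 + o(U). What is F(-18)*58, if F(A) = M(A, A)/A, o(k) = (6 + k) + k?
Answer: 638/3 ≈ 212.67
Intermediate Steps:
o(k) = 6 + 2*k
M(U, W) = 6 + 2*U + 2*W (M(U, W) = W*2 + (6 + 2*U) = 2*W + (6 + 2*U) = 6 + 2*U + 2*W)
F(A) = (6 + 4*A)/A (F(A) = (6 + 2*A + 2*A)/A = (6 + 4*A)/A)
F(-18)*58 = (4 + 6/(-18))*58 = (4 + 6*(-1/18))*58 = (4 - ⅓)*58 = (11/3)*58 = 638/3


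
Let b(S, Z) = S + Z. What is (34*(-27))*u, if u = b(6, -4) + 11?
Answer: -11934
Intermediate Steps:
u = 13 (u = (6 - 4) + 11 = 2 + 11 = 13)
(34*(-27))*u = (34*(-27))*13 = -918*13 = -11934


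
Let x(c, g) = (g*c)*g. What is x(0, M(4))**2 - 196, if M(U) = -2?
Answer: -196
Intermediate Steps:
x(c, g) = c*g**2 (x(c, g) = (c*g)*g = c*g**2)
x(0, M(4))**2 - 196 = (0*(-2)**2)**2 - 196 = (0*4)**2 - 196 = 0**2 - 196 = 0 - 196 = -196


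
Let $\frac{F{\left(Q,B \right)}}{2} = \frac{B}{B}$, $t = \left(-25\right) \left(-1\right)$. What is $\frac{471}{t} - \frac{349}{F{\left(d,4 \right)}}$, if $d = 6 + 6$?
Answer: $- \frac{7783}{50} \approx -155.66$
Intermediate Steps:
$d = 12$
$t = 25$
$F{\left(Q,B \right)} = 2$ ($F{\left(Q,B \right)} = 2 \frac{B}{B} = 2 \cdot 1 = 2$)
$\frac{471}{t} - \frac{349}{F{\left(d,4 \right)}} = \frac{471}{25} - \frac{349}{2} = - \frac{7783}{50}$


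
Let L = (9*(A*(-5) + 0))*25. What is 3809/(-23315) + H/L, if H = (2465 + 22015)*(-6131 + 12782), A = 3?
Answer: -5623820869/116575 ≈ -48242.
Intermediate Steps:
H = 162816480 (H = 24480*6651 = 162816480)
L = -3375 (L = (9*(3*(-5) + 0))*25 = (9*(-15 + 0))*25 = (9*(-15))*25 = -135*25 = -3375)
3809/(-23315) + H/L = 3809/(-23315) + 162816480/(-3375) = 3809*(-1/23315) + 162816480*(-1/3375) = -3809/23315 - 1206048/25 = -5623820869/116575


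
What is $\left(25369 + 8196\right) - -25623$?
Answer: $59188$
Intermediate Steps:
$\left(25369 + 8196\right) - -25623 = 33565 + 25623 = 59188$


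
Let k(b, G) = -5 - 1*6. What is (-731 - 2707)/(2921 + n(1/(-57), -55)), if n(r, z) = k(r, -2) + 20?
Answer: -1719/1465 ≈ -1.1734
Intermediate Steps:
k(b, G) = -11 (k(b, G) = -5 - 6 = -11)
n(r, z) = 9 (n(r, z) = -11 + 20 = 9)
(-731 - 2707)/(2921 + n(1/(-57), -55)) = (-731 - 2707)/(2921 + 9) = -3438/2930 = -3438*1/2930 = -1719/1465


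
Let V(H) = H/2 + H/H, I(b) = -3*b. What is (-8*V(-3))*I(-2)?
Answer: 24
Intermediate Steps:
V(H) = 1 + H/2 (V(H) = H*(½) + 1 = H/2 + 1 = 1 + H/2)
(-8*V(-3))*I(-2) = (-8*(1 + (½)*(-3)))*(-3*(-2)) = -8*(1 - 3/2)*6 = -8*(-½)*6 = 4*6 = 24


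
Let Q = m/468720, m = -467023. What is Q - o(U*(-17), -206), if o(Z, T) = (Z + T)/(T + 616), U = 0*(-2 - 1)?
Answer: -9492311/19217520 ≈ -0.49394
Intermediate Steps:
U = 0 (U = 0*(-3) = 0)
Q = -467023/468720 ≈ -0.99638
o(Z, T) = (T + Z)/(616 + T)
Q - o(U*(-17), -206) = -467023/468720 - (-206 + 0*(-17))/(616 - 206) = -467023/468720 - (-206 + 0)/410 = -467023/468720 - (-206)/410 = -467023/468720 - 1*(-103/205) = -467023/468720 + 103/205 = -9492311/19217520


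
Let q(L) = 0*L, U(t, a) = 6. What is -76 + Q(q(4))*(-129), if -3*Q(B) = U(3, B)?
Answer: 182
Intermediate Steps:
q(L) = 0
Q(B) = -2 (Q(B) = -⅓*6 = -2)
-76 + Q(q(4))*(-129) = -76 - 2*(-129) = -76 + 258 = 182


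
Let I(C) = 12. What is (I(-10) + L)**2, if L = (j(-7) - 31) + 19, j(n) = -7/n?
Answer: 1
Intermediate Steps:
L = -11 (L = (-7/(-7) - 31) + 19 = (-7*(-1/7) - 31) + 19 = (1 - 31) + 19 = -30 + 19 = -11)
(I(-10) + L)**2 = (12 - 11)**2 = 1**2 = 1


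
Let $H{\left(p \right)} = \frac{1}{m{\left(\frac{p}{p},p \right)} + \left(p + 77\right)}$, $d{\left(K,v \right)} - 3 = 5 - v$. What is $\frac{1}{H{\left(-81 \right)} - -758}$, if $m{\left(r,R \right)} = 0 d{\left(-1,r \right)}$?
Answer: $\frac{4}{3031} \approx 0.0013197$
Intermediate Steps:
$d{\left(K,v \right)} = 8 - v$ ($d{\left(K,v \right)} = 3 - \left(-5 + v\right) = 8 - v$)
$m{\left(r,R \right)} = 0$ ($m{\left(r,R \right)} = 0 \left(8 - r\right) = 0$)
$H{\left(p \right)} = \frac{1}{77 + p}$ ($H{\left(p \right)} = \frac{1}{0 + \left(p + 77\right)} = \frac{1}{0 + \left(77 + p\right)} = \frac{1}{77 + p}$)
$\frac{1}{H{\left(-81 \right)} - -758} = \frac{1}{\frac{1}{77 - 81} - -758} = \frac{1}{\frac{1}{-4} + \left(-3285 + 4043\right)} = \frac{1}{- \frac{1}{4} + 758} = \frac{1}{\frac{3031}{4}} = \frac{4}{3031}$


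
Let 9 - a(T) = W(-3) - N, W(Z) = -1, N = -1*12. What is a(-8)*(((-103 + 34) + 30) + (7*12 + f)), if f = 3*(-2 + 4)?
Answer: -102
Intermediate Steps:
N = -12
f = 6 (f = 3*2 = 6)
a(T) = -2 (a(T) = 9 - (-1 - 1*(-12)) = 9 - (-1 + 12) = 9 - 1*11 = 9 - 11 = -2)
a(-8)*(((-103 + 34) + 30) + (7*12 + f)) = -2*(((-103 + 34) + 30) + (7*12 + 6)) = -2*((-69 + 30) + (84 + 6)) = -2*(-39 + 90) = -2*51 = -102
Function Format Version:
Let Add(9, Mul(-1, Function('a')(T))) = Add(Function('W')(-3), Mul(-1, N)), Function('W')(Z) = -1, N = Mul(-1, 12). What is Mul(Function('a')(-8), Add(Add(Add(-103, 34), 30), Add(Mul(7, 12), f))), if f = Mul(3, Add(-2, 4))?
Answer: -102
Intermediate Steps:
N = -12
f = 6 (f = Mul(3, 2) = 6)
Function('a')(T) = -2 (Function('a')(T) = Add(9, Mul(-1, Add(-1, Mul(-1, -12)))) = Add(9, Mul(-1, Add(-1, 12))) = Add(9, Mul(-1, 11)) = Add(9, -11) = -2)
Mul(Function('a')(-8), Add(Add(Add(-103, 34), 30), Add(Mul(7, 12), f))) = Mul(-2, Add(Add(Add(-103, 34), 30), Add(Mul(7, 12), 6))) = Mul(-2, Add(Add(-69, 30), Add(84, 6))) = Mul(-2, Add(-39, 90)) = Mul(-2, 51) = -102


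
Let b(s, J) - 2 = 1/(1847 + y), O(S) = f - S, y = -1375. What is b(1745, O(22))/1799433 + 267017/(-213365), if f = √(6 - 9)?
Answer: -25198442379163/20135311378360 ≈ -1.2515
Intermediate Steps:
f = I*√3 (f = √(-3) = I*√3 ≈ 1.732*I)
O(S) = -S + I*√3 (O(S) = I*√3 - S = -S + I*√3)
b(s, J) = 945/472 (b(s, J) = 2 + 1/(1847 - 1375) = 2 + 1/472 = 945/472)
b(1745, O(22))/1799433 + 267017/(-213365) = (945/472)/1799433 + 267017/(-213365) = (945/472)*(1/1799433) + 267017*(-1/213365) = 105/94370264 - 267017/213365 = -25198442379163/20135311378360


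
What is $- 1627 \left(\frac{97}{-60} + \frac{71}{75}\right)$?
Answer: $\frac{109009}{100} \approx 1090.1$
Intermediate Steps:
$- 1627 \left(\frac{97}{-60} + \frac{71}{75}\right) = - 1627 \left(97 \left(- \frac{1}{60}\right) + 71 \cdot \frac{1}{75}\right) = - 1627 \left(- \frac{97}{60} + \frac{71}{75}\right) = \left(-1627\right) \left(- \frac{67}{100}\right) = \frac{109009}{100}$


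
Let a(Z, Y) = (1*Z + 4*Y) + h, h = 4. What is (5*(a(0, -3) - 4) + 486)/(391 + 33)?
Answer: 213/212 ≈ 1.0047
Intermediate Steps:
a(Z, Y) = 4 + Z + 4*Y (a(Z, Y) = (1*Z + 4*Y) + 4 = (Z + 4*Y) + 4 = 4 + Z + 4*Y)
(5*(a(0, -3) - 4) + 486)/(391 + 33) = (5*((4 + 0 + 4*(-3)) - 4) + 486)/(391 + 33) = (5*((4 + 0 - 12) - 4) + 486)/424 = (5*(-8 - 4) + 486)*(1/424) = (5*(-12) + 486)*(1/424) = (-60 + 486)*(1/424) = 426*(1/424) = 213/212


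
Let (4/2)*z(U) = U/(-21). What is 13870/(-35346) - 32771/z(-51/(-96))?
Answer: 778393452857/300441 ≈ 2.5908e+6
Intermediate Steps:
z(U) = -U/42 (z(U) = (U/(-21))/2 = (U*(-1/21))/2 = (-U/21)/2 = -U/42)
13870/(-35346) - 32771/z(-51/(-96)) = 13870/(-35346) - 32771/((-(-17)/(14*(-96)))) = 13870*(-1/35346) - 32771/((-(-17)*(-1)/(14*96))) = -6935/17673 - 32771/((-1/42*17/32)) = -6935/17673 - 32771/(-17/1344) = -6935/17673 - 32771*(-1344/17) = -6935/17673 + 44044224/17 = 778393452857/300441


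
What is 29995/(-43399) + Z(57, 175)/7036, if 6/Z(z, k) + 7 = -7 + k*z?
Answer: -1051108595813/1520822390402 ≈ -0.69114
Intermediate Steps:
Z(z, k) = 6/(-14 + k*z) (Z(z, k) = 6/(-7 + (-7 + k*z)) = 6/(-14 + k*z))
29995/(-43399) + Z(57, 175)/7036 = 29995/(-43399) + (6/(-14 + 175*57))/7036 = 29995*(-1/43399) + (6/(-14 + 9975))*(1/7036) = -29995/43399 + (6/9961)*(1/7036) = -29995/43399 + 3/35042798 = -1051108595813/1520822390402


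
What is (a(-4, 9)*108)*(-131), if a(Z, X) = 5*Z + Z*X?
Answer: 792288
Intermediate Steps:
a(Z, X) = 5*Z + X*Z
(a(-4, 9)*108)*(-131) = (-4*(5 + 9)*108)*(-131) = (-4*14*108)*(-131) = -56*108*(-131) = -6048*(-131) = 792288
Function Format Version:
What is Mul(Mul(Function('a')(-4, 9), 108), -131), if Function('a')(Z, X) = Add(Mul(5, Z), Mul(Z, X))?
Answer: 792288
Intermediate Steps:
Function('a')(Z, X) = Add(Mul(5, Z), Mul(X, Z))
Mul(Mul(Function('a')(-4, 9), 108), -131) = Mul(Mul(Mul(-4, Add(5, 9)), 108), -131) = Mul(Mul(Mul(-4, 14), 108), -131) = Mul(Mul(-56, 108), -131) = Mul(-6048, -131) = 792288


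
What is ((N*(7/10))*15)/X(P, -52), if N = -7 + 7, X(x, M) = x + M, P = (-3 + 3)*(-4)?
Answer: 0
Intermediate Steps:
P = 0 (P = 0*(-4) = 0)
X(x, M) = M + x
N = 0
((N*(7/10))*15)/X(P, -52) = ((0*(7/10))*15)/(-52 + 0) = ((0*(7*(⅒)))*15)/(-52) = ((0*(7/10))*15)*(-1/52) = (0*15)*(-1/52) = 0*(-1/52) = 0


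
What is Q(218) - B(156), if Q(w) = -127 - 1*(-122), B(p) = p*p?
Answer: -24341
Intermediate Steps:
B(p) = p**2
Q(w) = -5 (Q(w) = -127 + 122 = -5)
Q(218) - B(156) = -5 - 1*156**2 = -5 - 1*24336 = -5 - 24336 = -24341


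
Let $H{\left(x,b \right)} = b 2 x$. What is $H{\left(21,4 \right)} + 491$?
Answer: $659$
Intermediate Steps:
$H{\left(x,b \right)} = 2 b x$
$H{\left(21,4 \right)} + 491 = 2 \cdot 4 \cdot 21 + 491 = 168 + 491 = 659$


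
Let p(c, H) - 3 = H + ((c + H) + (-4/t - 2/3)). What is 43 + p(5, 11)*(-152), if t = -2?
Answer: -14159/3 ≈ -4719.7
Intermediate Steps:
p(c, H) = 13/3 + c + 2*H (p(c, H) = 3 + (H + ((c + H) + (-4/(-2) - 2/3))) = 3 + (H + ((H + c) + (-4*(-½) - 2*⅓))) = 3 + (H + ((H + c) + (2 - ⅔))) = 3 + (H + ((H + c) + 4/3)) = 3 + (H + (4/3 + H + c)) = 3 + (4/3 + c + 2*H) = 13/3 + c + 2*H)
43 + p(5, 11)*(-152) = 43 + (13/3 + 5 + 2*11)*(-152) = 43 + (13/3 + 5 + 22)*(-152) = 43 + (94/3)*(-152) = 43 - 14288/3 = -14159/3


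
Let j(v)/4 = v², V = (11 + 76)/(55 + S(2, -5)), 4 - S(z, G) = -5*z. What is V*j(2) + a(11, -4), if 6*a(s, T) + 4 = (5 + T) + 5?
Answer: 1415/69 ≈ 20.507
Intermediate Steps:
S(z, G) = 4 + 5*z (S(z, G) = 4 - (-5)*z = 4 + 5*z)
a(s, T) = 1 + T/6 (a(s, T) = -⅔ + ((5 + T) + 5)/6 = -⅔ + (10 + T)/6 = -⅔ + (5/3 + T/6) = 1 + T/6)
V = 29/23 (V = (11 + 76)/(55 + (4 + 5*2)) = 87/(55 + (4 + 10)) = 87/(55 + 14) = 87/69 = 87*(1/69) = 29/23 ≈ 1.2609)
j(v) = 4*v²
V*j(2) + a(11, -4) = 29*(4*2²)/23 + (1 + (⅙)*(-4)) = 29*(4*4)/23 + (1 - ⅔) = (29/23)*16 + ⅓ = 464/23 + ⅓ = 1415/69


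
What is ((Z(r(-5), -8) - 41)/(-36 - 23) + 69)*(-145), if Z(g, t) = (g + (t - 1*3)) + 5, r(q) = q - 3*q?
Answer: -595660/59 ≈ -10096.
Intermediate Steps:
r(q) = -2*q
Z(g, t) = 2 + g + t (Z(g, t) = (g + (t - 3)) + 5 = (g + (-3 + t)) + 5 = (-3 + g + t) + 5 = 2 + g + t)
((Z(r(-5), -8) - 41)/(-36 - 23) + 69)*(-145) = (((2 - 2*(-5) - 8) - 41)/(-36 - 23) + 69)*(-145) = (((2 + 10 - 8) - 41)/(-59) + 69)*(-145) = ((4 - 41)*(-1/59) + 69)*(-145) = (-37*(-1/59) + 69)*(-145) = (37/59 + 69)*(-145) = (4108/59)*(-145) = -595660/59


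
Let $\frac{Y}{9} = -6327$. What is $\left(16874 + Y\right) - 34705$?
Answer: $-74774$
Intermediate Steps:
$Y = -56943$ ($Y = 9 \left(-6327\right) = -56943$)
$\left(16874 + Y\right) - 34705 = \left(16874 - 56943\right) - 34705 = -40069 - 34705 = -74774$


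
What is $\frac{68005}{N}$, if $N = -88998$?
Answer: $- \frac{9715}{12714} \approx -0.76412$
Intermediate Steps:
$\frac{68005}{N} = \frac{68005}{-88998} = 68005 \left(- \frac{1}{88998}\right) = - \frac{9715}{12714}$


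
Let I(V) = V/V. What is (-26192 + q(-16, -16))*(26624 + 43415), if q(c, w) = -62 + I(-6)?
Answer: -1838733867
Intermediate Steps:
I(V) = 1
q(c, w) = -61 (q(c, w) = -62 + 1 = -61)
(-26192 + q(-16, -16))*(26624 + 43415) = (-26192 - 61)*(26624 + 43415) = -26253*70039 = -1838733867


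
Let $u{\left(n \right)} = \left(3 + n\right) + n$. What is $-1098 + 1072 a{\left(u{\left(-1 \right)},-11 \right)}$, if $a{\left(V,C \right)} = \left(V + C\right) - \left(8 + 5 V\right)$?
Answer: $-25754$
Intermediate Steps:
$u{\left(n \right)} = 3 + 2 n$
$a{\left(V,C \right)} = -8 + C - 4 V$ ($a{\left(V,C \right)} = \left(C + V\right) - \left(8 + 5 V\right) = -8 + C - 4 V$)
$-1098 + 1072 a{\left(u{\left(-1 \right)},-11 \right)} = -1098 + 1072 \left(-8 - 11 - 4 \left(3 + 2 \left(-1\right)\right)\right) = -1098 + 1072 \left(-8 - 11 - 4 \left(3 - 2\right)\right) = -1098 + 1072 \left(-8 - 11 - 4\right) = -1098 + 1072 \left(-23\right) = -1098 - 24656 = -25754$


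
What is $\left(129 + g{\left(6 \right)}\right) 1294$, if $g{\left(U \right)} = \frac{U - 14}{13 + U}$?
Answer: $\frac{3161242}{19} \approx 1.6638 \cdot 10^{5}$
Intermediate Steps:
$g{\left(U \right)} = \frac{-14 + U}{13 + U}$
$\left(129 + g{\left(6 \right)}\right) 1294 = \left(129 + \frac{-14 + 6}{13 + 6}\right) 1294 = \left(129 + \frac{1}{19} \left(-8\right)\right) 1294 = \left(129 - \frac{8}{19}\right) 1294 = \frac{2443}{19} \cdot 1294 = \frac{3161242}{19}$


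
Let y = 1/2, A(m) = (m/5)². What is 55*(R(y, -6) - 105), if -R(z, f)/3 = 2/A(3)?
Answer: -20075/3 ≈ -6691.7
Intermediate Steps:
A(m) = m²/25 (A(m) = (m*(⅕))² = (m/5)² = m²/25)
y = ½ ≈ 0.50000
R(z, f) = -50/3 (R(z, f) = -6/((1/25)*3²) = -6/((1/25)*9) = -6/9/25 = -6*25/9 = -3*50/9 = -50/3)
55*(R(y, -6) - 105) = 55*(-50/3 - 105) = 55*(-365/3) = -20075/3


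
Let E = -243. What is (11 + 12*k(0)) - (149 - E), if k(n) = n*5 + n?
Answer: -381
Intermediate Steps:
k(n) = 6*n (k(n) = 5*n + n = 6*n)
(11 + 12*k(0)) - (149 - E) = (11 + 12*(6*0)) - (149 - 1*(-243)) = (11 + 12*0) - (149 + 243) = (11 + 0) - 1*392 = 11 - 392 = -381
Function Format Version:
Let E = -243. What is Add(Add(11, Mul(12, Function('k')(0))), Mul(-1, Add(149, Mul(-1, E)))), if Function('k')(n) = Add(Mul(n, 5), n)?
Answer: -381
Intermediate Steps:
Function('k')(n) = Mul(6, n) (Function('k')(n) = Add(Mul(5, n), n) = Mul(6, n))
Add(Add(11, Mul(12, Function('k')(0))), Mul(-1, Add(149, Mul(-1, E)))) = Add(Add(11, Mul(12, Mul(6, 0))), Mul(-1, Add(149, Mul(-1, -243)))) = Add(Add(11, Mul(12, 0)), Mul(-1, Add(149, 243))) = Add(Add(11, 0), Mul(-1, 392)) = Add(11, -392) = -381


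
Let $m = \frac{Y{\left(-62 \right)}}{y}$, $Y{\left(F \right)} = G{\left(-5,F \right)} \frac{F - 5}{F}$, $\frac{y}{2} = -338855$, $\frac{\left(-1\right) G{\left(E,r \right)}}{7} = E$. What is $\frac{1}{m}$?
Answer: $- \frac{8403604}{469} \approx -17918.0$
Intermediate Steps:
$G{\left(E,r \right)} = - 7 E$
$y = -677710$ ($y = 2 \left(-338855\right) = -677710$)
$Y{\left(F \right)} = \frac{35 \left(-5 + F\right)}{F}$ ($Y{\left(F \right)} = \left(-7\right) \left(-5\right) \frac{F - 5}{F} = 35 \frac{F - 5}{F} = 35 \frac{-5 + F}{F} = \frac{35 \left(-5 + F\right)}{F}$)
$m = - \frac{469}{8403604}$ ($m = \frac{35 - \frac{175}{-62}}{-677710} = \left(35 - - \frac{175}{62}\right) \left(- \frac{1}{677710}\right) = \left(35 + \frac{175}{62}\right) \left(- \frac{1}{677710}\right) = \frac{2345}{62} \left(- \frac{1}{677710}\right) = - \frac{469}{8403604} \approx -5.5809 \cdot 10^{-5}$)
$\frac{1}{m} = \frac{1}{- \frac{469}{8403604}} = - \frac{8403604}{469}$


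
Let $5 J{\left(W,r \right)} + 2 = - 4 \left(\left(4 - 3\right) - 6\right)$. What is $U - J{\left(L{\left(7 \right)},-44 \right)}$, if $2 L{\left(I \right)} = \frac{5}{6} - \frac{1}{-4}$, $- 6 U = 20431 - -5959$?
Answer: $- \frac{66029}{15} \approx -4401.9$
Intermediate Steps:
$U = - \frac{13195}{3}$ ($U = - \frac{20431 - -5959}{6} = - \frac{20431 + 5959}{6} = \left(- \frac{1}{6}\right) 26390 = - \frac{13195}{3} \approx -4398.3$)
$L{\left(I \right)} = \frac{13}{24}$ ($L{\left(I \right)} = \frac{\frac{5}{6} - \frac{1}{-4}}{2} = \frac{5 \cdot \frac{1}{6} - - \frac{1}{4}}{2} = \frac{\frac{5}{6} + \frac{1}{4}}{2} = \frac{1}{2} \cdot \frac{13}{12} = \frac{13}{24}$)
$J{\left(W,r \right)} = \frac{18}{5}$ ($J{\left(W,r \right)} = - \frac{2}{5} + \frac{\left(-4\right) \left(\left(4 - 3\right) - 6\right)}{5} = - \frac{2}{5} + \frac{\left(-4\right) \left(1 - 6\right)}{5} = - \frac{2}{5} + \frac{\left(-4\right) \left(-5\right)}{5} = - \frac{2}{5} + \frac{1}{5} \cdot 20 = - \frac{2}{5} + 4 = \frac{18}{5}$)
$U - J{\left(L{\left(7 \right)},-44 \right)} = - \frac{13195}{3} - \frac{18}{5} = - \frac{66029}{15}$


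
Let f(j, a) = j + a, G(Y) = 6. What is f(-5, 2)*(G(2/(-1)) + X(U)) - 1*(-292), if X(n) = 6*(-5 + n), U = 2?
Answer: 328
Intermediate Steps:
f(j, a) = a + j
X(n) = -30 + 6*n
f(-5, 2)*(G(2/(-1)) + X(U)) - 1*(-292) = (2 - 5)*(6 + (-30 + 6*2)) - 1*(-292) = -3*(6 + (-30 + 12)) + 292 = -3*(6 - 18) + 292 = -3*(-12) + 292 = 36 + 292 = 328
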